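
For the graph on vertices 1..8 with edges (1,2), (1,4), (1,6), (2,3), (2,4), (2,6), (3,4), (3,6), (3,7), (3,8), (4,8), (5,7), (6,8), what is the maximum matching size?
4 (matching: (1,4), (2,6), (3,8), (5,7); upper bound floor(n/2) = floor(8/2) = 4)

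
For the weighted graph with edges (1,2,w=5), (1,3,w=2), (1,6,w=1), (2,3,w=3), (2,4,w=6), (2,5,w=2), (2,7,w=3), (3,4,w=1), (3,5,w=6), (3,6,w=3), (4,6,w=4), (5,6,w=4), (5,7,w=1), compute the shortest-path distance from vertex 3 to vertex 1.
2 (path: 3 -> 1; weights 2 = 2)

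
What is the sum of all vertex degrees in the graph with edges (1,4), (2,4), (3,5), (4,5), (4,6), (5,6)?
12 (handshake: sum of degrees = 2|E| = 2 x 6 = 12)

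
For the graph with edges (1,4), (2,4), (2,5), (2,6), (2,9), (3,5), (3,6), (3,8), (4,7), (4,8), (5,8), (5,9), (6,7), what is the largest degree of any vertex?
4 (attained at vertices 2, 4, 5)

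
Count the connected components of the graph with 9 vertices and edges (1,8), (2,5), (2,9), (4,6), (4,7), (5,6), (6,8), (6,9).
2 (components: {1, 2, 4, 5, 6, 7, 8, 9}, {3})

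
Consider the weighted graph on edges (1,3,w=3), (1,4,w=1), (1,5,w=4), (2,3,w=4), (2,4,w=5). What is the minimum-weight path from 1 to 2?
6 (path: 1 -> 4 -> 2; weights 1 + 5 = 6)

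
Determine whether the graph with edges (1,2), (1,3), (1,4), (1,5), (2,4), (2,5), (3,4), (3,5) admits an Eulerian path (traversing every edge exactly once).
No (4 vertices have odd degree: {2, 3, 4, 5}; Eulerian path requires 0 or 2)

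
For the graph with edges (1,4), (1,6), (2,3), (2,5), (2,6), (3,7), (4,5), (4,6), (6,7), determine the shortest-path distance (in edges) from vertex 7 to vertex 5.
3 (path: 7 -> 3 -> 2 -> 5, 3 edges)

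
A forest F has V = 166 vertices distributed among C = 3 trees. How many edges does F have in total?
163 (Each of the 3 component trees on V_i vertices has V_i - 1 edges; summing gives V - C = 166 - 3 = 163)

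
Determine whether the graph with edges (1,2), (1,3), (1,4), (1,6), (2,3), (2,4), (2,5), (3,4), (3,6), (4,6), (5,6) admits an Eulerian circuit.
Yes (the graph is connected and all 6 vertices have even degree)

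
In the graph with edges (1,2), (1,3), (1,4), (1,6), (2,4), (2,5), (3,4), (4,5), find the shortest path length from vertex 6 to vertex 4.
2 (path: 6 -> 1 -> 4, 2 edges)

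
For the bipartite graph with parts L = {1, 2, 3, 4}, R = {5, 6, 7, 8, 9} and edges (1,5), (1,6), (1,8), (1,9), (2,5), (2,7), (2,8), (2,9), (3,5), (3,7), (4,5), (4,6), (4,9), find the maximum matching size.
4 (matching: (1,9), (2,8), (3,7), (4,6); upper bound min(|L|,|R|) = min(4,5) = 4)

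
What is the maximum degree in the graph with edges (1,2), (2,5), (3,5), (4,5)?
3 (attained at vertex 5)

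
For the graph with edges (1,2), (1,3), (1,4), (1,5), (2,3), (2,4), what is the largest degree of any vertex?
4 (attained at vertex 1)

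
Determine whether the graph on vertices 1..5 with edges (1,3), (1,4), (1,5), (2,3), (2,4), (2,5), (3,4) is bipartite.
No (odd cycle of length 3: 3 -> 1 -> 4 -> 3)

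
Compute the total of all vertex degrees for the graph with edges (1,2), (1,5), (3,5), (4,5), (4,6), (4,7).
12 (handshake: sum of degrees = 2|E| = 2 x 6 = 12)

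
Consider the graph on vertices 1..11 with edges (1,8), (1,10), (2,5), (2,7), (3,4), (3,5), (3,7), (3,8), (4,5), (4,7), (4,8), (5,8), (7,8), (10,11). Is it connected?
No, it has 3 components: {1, 2, 3, 4, 5, 7, 8, 10, 11}, {6}, {9}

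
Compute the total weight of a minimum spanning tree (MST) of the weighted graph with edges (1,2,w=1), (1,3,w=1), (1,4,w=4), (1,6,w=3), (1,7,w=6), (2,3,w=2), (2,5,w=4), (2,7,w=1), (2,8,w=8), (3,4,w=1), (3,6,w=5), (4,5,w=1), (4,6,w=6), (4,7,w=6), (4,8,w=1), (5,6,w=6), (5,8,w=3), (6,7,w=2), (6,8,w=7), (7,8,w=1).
8 (MST edges: (1,2,w=1), (1,3,w=1), (2,7,w=1), (3,4,w=1), (4,5,w=1), (4,8,w=1), (6,7,w=2); sum of weights 1 + 1 + 1 + 1 + 1 + 1 + 2 = 8)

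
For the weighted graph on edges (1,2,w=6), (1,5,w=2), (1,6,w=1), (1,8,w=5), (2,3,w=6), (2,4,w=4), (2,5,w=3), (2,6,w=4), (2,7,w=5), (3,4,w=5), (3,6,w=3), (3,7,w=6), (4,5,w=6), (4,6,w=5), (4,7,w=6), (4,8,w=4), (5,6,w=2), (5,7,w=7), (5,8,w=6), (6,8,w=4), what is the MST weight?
22 (MST edges: (1,5,w=2), (1,6,w=1), (2,4,w=4), (2,5,w=3), (2,7,w=5), (3,6,w=3), (4,8,w=4); sum of weights 2 + 1 + 4 + 3 + 5 + 3 + 4 = 22)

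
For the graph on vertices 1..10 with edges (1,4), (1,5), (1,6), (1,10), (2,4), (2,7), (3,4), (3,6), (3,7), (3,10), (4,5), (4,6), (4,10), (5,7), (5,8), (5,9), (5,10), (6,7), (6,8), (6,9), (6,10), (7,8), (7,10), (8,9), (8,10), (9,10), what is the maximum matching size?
5 (matching: (1,5), (2,4), (3,7), (6,10), (8,9); upper bound floor(n/2) = floor(10/2) = 5)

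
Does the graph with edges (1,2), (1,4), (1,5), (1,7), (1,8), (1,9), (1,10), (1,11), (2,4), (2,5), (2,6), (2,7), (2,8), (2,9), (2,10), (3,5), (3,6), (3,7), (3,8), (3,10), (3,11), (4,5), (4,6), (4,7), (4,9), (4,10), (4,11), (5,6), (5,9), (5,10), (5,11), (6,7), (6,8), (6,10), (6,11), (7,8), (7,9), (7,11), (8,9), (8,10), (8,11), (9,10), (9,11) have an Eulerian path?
Yes — and in fact it has an Eulerian circuit (the graph is connected and all 11 vertices have even degree)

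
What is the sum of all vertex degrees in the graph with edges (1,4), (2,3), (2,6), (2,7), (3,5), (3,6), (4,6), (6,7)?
16 (handshake: sum of degrees = 2|E| = 2 x 8 = 16)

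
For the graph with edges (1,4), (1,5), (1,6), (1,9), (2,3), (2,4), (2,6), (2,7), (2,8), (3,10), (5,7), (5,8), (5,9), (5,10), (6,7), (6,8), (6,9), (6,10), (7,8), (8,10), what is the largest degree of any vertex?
6 (attained at vertex 6)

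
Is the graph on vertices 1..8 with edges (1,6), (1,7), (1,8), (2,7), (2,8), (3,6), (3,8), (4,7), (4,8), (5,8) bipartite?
Yes. Partition: {1, 2, 3, 4, 5}, {6, 7, 8}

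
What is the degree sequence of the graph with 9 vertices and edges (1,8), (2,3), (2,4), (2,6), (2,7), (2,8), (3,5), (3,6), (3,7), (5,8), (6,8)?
[5, 4, 4, 3, 2, 2, 1, 1, 0] (degrees: deg(1)=1, deg(2)=5, deg(3)=4, deg(4)=1, deg(5)=2, deg(6)=3, deg(7)=2, deg(8)=4, deg(9)=0)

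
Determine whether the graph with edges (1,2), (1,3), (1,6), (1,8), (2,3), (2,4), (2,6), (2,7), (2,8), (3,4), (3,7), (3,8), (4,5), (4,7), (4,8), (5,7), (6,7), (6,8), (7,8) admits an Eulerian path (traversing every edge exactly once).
Yes (the graph is connected and exactly 2 vertices have odd degree: {3, 4}; any Eulerian path must start and end at those)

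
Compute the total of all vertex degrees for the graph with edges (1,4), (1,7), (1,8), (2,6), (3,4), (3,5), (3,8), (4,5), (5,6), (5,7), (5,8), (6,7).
24 (handshake: sum of degrees = 2|E| = 2 x 12 = 24)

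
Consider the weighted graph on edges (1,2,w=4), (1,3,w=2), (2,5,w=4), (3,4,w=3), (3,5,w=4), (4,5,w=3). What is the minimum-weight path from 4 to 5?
3 (path: 4 -> 5; weights 3 = 3)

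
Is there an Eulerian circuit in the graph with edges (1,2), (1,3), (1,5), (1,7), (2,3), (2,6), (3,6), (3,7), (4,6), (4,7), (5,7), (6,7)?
No (2 vertices have odd degree: {2, 7}; Eulerian circuit requires 0)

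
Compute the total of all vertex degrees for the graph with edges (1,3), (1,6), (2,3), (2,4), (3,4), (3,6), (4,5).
14 (handshake: sum of degrees = 2|E| = 2 x 7 = 14)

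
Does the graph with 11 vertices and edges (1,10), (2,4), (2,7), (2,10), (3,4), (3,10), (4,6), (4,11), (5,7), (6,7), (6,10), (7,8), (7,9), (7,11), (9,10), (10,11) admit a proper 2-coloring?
Yes. Partition: {1, 2, 3, 5, 6, 8, 9, 11}, {4, 7, 10}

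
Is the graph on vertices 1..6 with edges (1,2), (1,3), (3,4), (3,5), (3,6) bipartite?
Yes. Partition: {1, 4, 5, 6}, {2, 3}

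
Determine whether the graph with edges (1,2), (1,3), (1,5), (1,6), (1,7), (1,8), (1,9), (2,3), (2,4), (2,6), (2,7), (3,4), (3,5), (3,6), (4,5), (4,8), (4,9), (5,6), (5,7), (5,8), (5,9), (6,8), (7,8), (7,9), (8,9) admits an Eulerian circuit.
No (8 vertices have odd degree: {1, 2, 3, 4, 5, 6, 7, 9}; Eulerian circuit requires 0)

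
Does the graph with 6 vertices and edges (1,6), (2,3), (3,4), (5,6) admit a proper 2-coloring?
Yes. Partition: {1, 2, 4, 5}, {3, 6}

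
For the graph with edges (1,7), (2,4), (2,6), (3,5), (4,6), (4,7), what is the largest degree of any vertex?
3 (attained at vertex 4)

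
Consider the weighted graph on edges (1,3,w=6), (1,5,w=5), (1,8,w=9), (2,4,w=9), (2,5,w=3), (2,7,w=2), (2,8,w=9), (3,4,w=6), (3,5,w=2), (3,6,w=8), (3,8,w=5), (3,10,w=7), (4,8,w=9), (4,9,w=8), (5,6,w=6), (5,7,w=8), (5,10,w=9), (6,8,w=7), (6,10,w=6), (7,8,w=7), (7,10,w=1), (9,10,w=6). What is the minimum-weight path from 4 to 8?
9 (path: 4 -> 8; weights 9 = 9)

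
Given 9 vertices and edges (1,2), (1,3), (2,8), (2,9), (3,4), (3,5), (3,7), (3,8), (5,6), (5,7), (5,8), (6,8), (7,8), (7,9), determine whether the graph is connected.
Yes (BFS from 1 visits [1, 2, 3, 8, 9, 4, 5, 7, 6] — all 9 vertices reached)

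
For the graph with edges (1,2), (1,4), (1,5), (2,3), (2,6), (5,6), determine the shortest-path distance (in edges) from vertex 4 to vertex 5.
2 (path: 4 -> 1 -> 5, 2 edges)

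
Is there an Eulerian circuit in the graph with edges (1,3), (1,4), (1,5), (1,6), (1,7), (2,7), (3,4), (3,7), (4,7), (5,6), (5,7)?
No (6 vertices have odd degree: {1, 2, 3, 4, 5, 7}; Eulerian circuit requires 0)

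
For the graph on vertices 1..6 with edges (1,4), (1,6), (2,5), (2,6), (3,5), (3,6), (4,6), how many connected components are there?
1 (components: {1, 2, 3, 4, 5, 6})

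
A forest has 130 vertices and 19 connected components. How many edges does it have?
111 (Each of the 19 component trees on V_i vertices has V_i - 1 edges; summing gives V - C = 130 - 19 = 111)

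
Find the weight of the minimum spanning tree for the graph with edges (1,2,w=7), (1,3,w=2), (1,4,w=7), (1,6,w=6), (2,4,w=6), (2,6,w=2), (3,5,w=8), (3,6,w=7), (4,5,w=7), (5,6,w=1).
17 (MST edges: (1,3,w=2), (1,6,w=6), (2,4,w=6), (2,6,w=2), (5,6,w=1); sum of weights 2 + 6 + 6 + 2 + 1 = 17)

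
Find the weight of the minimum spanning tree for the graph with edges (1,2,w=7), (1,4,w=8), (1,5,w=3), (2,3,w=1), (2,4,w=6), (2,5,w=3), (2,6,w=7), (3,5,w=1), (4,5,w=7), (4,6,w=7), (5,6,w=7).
18 (MST edges: (1,5,w=3), (2,3,w=1), (2,4,w=6), (2,6,w=7), (3,5,w=1); sum of weights 3 + 1 + 6 + 7 + 1 = 18)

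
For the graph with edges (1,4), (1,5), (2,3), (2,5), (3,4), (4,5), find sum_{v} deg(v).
12 (handshake: sum of degrees = 2|E| = 2 x 6 = 12)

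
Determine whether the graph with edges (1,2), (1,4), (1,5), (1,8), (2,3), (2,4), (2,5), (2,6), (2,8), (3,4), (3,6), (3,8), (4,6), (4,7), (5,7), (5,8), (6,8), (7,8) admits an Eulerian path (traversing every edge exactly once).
Yes (the graph is connected and exactly 2 vertices have odd degree: {4, 7}; any Eulerian path must start and end at those)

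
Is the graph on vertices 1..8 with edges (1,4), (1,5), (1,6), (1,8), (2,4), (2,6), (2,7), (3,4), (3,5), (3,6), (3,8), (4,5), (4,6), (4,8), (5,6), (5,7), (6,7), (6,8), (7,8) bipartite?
No (odd cycle of length 3: 8 -> 1 -> 4 -> 8)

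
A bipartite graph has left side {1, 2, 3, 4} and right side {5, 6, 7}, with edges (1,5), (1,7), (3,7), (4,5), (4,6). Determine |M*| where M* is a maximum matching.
3 (matching: (1,5), (3,7), (4,6); upper bound min(|L|,|R|) = min(4,3) = 3)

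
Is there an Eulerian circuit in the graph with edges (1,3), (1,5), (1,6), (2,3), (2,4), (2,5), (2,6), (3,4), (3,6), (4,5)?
No (4 vertices have odd degree: {1, 4, 5, 6}; Eulerian circuit requires 0)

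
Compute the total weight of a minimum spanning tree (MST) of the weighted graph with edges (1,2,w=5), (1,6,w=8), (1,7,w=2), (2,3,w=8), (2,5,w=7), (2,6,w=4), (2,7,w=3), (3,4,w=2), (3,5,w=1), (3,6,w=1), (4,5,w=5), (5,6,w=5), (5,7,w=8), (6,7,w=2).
11 (MST edges: (1,7,w=2), (2,7,w=3), (3,4,w=2), (3,5,w=1), (3,6,w=1), (6,7,w=2); sum of weights 2 + 3 + 2 + 1 + 1 + 2 = 11)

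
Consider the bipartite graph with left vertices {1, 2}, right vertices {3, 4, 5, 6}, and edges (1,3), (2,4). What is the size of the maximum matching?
2 (matching: (1,3), (2,4); upper bound min(|L|,|R|) = min(2,4) = 2)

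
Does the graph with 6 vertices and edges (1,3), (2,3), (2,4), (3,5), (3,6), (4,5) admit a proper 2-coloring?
Yes. Partition: {1, 2, 5, 6}, {3, 4}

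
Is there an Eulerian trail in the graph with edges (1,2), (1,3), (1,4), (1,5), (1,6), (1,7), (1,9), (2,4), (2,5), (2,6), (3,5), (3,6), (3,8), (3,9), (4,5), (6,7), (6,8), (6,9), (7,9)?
No (4 vertices have odd degree: {1, 3, 4, 7}; Eulerian path requires 0 or 2)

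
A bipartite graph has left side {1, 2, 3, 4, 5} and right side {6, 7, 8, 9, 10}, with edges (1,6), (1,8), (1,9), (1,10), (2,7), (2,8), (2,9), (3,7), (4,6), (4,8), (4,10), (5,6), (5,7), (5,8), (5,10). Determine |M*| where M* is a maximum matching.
5 (matching: (1,10), (2,9), (3,7), (4,8), (5,6); upper bound min(|L|,|R|) = min(5,5) = 5)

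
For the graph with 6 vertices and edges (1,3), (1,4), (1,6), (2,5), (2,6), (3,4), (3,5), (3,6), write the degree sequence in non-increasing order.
[4, 3, 3, 2, 2, 2] (degrees: deg(1)=3, deg(2)=2, deg(3)=4, deg(4)=2, deg(5)=2, deg(6)=3)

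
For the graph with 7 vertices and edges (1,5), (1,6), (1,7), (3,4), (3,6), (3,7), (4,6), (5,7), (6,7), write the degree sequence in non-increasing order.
[4, 4, 3, 3, 2, 2, 0] (degrees: deg(1)=3, deg(2)=0, deg(3)=3, deg(4)=2, deg(5)=2, deg(6)=4, deg(7)=4)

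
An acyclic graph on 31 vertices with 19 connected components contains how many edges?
12 (Each of the 19 component trees on V_i vertices has V_i - 1 edges; summing gives V - C = 31 - 19 = 12)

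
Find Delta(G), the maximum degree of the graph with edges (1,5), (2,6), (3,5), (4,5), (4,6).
3 (attained at vertex 5)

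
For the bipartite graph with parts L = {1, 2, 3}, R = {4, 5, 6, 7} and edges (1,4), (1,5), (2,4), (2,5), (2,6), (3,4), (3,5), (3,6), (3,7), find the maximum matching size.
3 (matching: (1,5), (2,6), (3,7); upper bound min(|L|,|R|) = min(3,4) = 3)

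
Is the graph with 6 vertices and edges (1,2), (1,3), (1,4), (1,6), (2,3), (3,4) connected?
No, it has 2 components: {1, 2, 3, 4, 6}, {5}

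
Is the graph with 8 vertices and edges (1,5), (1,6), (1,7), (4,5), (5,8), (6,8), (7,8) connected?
No, it has 3 components: {1, 4, 5, 6, 7, 8}, {2}, {3}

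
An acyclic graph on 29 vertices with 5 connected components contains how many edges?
24 (Each of the 5 component trees on V_i vertices has V_i - 1 edges; summing gives V - C = 29 - 5 = 24)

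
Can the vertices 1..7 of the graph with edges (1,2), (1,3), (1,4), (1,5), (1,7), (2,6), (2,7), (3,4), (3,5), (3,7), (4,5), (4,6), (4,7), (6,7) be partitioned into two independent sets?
No (odd cycle of length 3: 7 -> 1 -> 2 -> 7)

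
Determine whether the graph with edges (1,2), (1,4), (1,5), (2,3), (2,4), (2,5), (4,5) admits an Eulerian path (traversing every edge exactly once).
No (4 vertices have odd degree: {1, 3, 4, 5}; Eulerian path requires 0 or 2)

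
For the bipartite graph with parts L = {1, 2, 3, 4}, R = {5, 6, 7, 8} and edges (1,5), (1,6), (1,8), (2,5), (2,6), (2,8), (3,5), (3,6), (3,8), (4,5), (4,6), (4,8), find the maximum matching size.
3 (matching: (1,8), (2,6), (3,5); upper bound min(|L|,|R|) = min(4,4) = 4)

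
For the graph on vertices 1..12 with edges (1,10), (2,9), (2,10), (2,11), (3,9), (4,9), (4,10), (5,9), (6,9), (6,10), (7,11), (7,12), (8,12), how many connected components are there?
1 (components: {1, 2, 3, 4, 5, 6, 7, 8, 9, 10, 11, 12})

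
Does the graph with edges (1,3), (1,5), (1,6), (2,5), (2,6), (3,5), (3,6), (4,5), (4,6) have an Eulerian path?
Yes (the graph is connected and exactly 2 vertices have odd degree: {1, 3}; any Eulerian path must start and end at those)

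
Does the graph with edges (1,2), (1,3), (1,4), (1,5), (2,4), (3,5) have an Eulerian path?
Yes — and in fact it has an Eulerian circuit (the graph is connected and all 5 vertices have even degree)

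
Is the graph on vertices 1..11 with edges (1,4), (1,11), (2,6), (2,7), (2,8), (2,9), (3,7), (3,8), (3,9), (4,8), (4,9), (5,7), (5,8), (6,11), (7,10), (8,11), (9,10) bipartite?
Yes. Partition: {1, 6, 7, 8, 9}, {2, 3, 4, 5, 10, 11}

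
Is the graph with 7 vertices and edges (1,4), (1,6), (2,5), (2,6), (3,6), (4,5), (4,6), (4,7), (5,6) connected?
Yes (BFS from 1 visits [1, 4, 6, 5, 7, 2, 3] — all 7 vertices reached)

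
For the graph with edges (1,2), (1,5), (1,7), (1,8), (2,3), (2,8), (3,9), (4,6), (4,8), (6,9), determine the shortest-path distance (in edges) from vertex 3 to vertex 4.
3 (path: 3 -> 2 -> 8 -> 4, 3 edges)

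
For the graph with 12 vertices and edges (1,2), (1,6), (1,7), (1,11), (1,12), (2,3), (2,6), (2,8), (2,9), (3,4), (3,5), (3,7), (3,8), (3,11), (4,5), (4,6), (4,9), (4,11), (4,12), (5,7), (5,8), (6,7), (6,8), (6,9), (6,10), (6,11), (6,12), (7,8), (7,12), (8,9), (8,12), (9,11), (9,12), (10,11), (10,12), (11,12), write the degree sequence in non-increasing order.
[9, 8, 7, 7, 6, 6, 6, 6, 5, 5, 4, 3] (degrees: deg(1)=5, deg(2)=5, deg(3)=6, deg(4)=6, deg(5)=4, deg(6)=9, deg(7)=6, deg(8)=7, deg(9)=6, deg(10)=3, deg(11)=7, deg(12)=8)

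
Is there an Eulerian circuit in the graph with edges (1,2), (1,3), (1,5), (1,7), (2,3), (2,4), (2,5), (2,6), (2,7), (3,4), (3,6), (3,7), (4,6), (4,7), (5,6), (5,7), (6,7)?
No (2 vertices have odd degree: {3, 6}; Eulerian circuit requires 0)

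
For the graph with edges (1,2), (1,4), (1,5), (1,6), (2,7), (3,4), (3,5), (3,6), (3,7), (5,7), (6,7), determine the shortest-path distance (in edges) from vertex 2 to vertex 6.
2 (path: 2 -> 1 -> 6, 2 edges)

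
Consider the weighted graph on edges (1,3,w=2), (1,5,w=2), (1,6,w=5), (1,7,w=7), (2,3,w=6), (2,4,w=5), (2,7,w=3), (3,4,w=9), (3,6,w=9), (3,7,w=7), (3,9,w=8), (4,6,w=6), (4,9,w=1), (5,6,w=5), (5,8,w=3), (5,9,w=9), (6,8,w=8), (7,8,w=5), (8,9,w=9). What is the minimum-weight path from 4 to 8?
10 (path: 4 -> 9 -> 8; weights 1 + 9 = 10)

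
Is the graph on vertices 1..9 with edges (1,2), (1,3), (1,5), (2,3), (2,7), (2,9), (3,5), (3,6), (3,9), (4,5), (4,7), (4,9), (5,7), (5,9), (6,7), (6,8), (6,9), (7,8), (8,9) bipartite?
No (odd cycle of length 3: 5 -> 1 -> 3 -> 5)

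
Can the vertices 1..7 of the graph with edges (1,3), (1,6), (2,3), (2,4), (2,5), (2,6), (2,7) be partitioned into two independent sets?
Yes. Partition: {1, 2}, {3, 4, 5, 6, 7}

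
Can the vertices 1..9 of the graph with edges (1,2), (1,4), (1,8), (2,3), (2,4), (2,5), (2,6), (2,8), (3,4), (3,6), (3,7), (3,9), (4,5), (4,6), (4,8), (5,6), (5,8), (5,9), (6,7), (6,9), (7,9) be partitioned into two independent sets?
No (odd cycle of length 3: 4 -> 1 -> 8 -> 4)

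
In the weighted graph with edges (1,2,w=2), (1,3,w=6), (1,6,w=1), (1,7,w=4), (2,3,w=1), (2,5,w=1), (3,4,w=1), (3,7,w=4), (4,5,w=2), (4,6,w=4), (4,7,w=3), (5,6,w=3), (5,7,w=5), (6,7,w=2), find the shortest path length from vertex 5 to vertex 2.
1 (path: 5 -> 2; weights 1 = 1)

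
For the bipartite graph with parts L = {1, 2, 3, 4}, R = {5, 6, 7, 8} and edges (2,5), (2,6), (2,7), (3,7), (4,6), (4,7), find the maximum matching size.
3 (matching: (2,5), (3,7), (4,6); upper bound min(|L|,|R|) = min(4,4) = 4)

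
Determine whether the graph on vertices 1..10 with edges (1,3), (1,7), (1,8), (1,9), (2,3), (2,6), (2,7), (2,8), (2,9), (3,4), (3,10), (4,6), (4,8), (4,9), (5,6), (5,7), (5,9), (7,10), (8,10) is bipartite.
Yes. Partition: {1, 2, 4, 5, 10}, {3, 6, 7, 8, 9}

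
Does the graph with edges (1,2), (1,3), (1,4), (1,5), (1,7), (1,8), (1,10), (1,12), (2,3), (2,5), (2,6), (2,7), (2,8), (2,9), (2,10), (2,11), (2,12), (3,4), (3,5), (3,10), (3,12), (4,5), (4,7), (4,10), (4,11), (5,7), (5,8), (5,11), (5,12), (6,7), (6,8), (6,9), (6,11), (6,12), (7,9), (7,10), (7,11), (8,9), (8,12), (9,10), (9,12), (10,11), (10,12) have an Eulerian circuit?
Yes (the graph is connected and all 12 vertices have even degree)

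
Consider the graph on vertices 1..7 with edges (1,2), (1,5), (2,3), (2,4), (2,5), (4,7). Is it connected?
No, it has 2 components: {1, 2, 3, 4, 5, 7}, {6}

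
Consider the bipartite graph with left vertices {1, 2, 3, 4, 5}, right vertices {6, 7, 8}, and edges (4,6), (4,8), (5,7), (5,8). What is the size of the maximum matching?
2 (matching: (4,8), (5,7); upper bound min(|L|,|R|) = min(5,3) = 3)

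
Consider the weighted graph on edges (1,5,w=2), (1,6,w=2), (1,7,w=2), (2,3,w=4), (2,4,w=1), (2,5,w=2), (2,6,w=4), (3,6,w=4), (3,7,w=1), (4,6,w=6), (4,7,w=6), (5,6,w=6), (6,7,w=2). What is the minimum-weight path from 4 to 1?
5 (path: 4 -> 2 -> 5 -> 1; weights 1 + 2 + 2 = 5)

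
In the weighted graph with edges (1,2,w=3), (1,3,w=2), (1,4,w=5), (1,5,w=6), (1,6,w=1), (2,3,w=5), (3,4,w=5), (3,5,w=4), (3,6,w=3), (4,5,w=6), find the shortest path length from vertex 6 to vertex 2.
4 (path: 6 -> 1 -> 2; weights 1 + 3 = 4)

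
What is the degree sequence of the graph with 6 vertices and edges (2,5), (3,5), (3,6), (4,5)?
[3, 2, 1, 1, 1, 0] (degrees: deg(1)=0, deg(2)=1, deg(3)=2, deg(4)=1, deg(5)=3, deg(6)=1)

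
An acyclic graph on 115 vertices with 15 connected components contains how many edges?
100 (Each of the 15 component trees on V_i vertices has V_i - 1 edges; summing gives V - C = 115 - 15 = 100)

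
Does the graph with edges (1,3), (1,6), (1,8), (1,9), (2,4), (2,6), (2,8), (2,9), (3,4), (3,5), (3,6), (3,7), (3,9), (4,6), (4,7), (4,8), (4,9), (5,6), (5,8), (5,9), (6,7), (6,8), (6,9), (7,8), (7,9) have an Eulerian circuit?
No (2 vertices have odd degree: {7, 9}; Eulerian circuit requires 0)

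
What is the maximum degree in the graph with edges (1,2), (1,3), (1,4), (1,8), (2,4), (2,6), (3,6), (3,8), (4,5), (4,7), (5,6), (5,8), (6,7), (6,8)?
5 (attained at vertex 6)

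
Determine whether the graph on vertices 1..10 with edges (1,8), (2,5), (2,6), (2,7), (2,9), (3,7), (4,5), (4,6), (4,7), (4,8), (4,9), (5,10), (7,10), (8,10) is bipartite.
Yes. Partition: {1, 2, 3, 4, 10}, {5, 6, 7, 8, 9}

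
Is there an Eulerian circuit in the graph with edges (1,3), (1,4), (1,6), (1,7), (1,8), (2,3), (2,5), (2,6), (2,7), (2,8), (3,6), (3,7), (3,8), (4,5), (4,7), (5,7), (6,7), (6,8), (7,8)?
No (8 vertices have odd degree: {1, 2, 3, 4, 5, 6, 7, 8}; Eulerian circuit requires 0)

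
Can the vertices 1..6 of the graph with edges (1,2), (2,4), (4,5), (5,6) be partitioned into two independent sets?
Yes. Partition: {1, 3, 4, 6}, {2, 5}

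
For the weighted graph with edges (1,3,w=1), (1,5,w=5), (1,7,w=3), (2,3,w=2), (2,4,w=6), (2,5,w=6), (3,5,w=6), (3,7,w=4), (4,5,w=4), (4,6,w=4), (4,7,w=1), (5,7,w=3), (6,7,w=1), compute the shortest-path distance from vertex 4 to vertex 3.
5 (path: 4 -> 7 -> 3; weights 1 + 4 = 5)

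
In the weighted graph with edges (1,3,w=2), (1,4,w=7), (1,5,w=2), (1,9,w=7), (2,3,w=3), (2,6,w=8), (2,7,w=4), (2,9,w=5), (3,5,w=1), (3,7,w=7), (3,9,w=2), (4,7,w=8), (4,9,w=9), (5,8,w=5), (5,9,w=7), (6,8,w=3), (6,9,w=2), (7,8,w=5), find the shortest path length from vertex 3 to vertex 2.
3 (path: 3 -> 2; weights 3 = 3)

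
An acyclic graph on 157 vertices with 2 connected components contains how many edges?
155 (Each of the 2 component trees on V_i vertices has V_i - 1 edges; summing gives V - C = 157 - 2 = 155)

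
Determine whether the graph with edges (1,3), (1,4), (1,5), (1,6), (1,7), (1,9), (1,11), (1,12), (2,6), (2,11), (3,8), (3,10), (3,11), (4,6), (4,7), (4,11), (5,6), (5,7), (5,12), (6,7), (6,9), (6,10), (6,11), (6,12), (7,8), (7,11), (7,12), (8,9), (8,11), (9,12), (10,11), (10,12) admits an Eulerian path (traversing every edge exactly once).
Yes (the graph is connected and exactly 2 vertices have odd degree: {6, 7}; any Eulerian path must start and end at those)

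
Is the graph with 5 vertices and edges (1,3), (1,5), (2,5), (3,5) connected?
No, it has 2 components: {1, 2, 3, 5}, {4}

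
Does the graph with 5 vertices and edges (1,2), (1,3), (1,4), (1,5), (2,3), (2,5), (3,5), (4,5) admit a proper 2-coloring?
No (odd cycle of length 3: 5 -> 1 -> 2 -> 5)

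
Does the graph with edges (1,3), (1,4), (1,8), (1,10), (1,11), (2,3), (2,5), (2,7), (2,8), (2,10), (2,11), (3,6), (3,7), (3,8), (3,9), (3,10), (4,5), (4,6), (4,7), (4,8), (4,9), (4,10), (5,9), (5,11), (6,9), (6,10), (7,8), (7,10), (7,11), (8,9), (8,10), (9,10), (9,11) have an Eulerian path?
No (6 vertices have odd degree: {1, 3, 4, 8, 9, 11}; Eulerian path requires 0 or 2)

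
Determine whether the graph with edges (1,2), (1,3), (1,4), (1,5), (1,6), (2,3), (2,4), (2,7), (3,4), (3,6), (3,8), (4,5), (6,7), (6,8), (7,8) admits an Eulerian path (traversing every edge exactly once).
No (4 vertices have odd degree: {1, 3, 7, 8}; Eulerian path requires 0 or 2)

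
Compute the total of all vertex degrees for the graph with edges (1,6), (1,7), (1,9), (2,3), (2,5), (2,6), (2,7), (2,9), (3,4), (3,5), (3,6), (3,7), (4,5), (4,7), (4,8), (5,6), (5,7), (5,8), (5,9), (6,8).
40 (handshake: sum of degrees = 2|E| = 2 x 20 = 40)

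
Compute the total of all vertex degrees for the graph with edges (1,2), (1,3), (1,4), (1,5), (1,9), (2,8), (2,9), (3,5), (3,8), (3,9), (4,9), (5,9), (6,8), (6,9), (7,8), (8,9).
32 (handshake: sum of degrees = 2|E| = 2 x 16 = 32)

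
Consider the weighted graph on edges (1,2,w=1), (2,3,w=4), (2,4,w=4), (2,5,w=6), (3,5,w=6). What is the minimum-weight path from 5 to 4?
10 (path: 5 -> 2 -> 4; weights 6 + 4 = 10)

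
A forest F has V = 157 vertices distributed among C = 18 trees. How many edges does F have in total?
139 (Each of the 18 component trees on V_i vertices has V_i - 1 edges; summing gives V - C = 157 - 18 = 139)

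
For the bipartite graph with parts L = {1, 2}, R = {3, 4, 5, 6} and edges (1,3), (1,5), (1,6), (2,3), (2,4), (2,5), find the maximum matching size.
2 (matching: (1,6), (2,5); upper bound min(|L|,|R|) = min(2,4) = 2)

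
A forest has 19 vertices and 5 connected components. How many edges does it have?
14 (Each of the 5 component trees on V_i vertices has V_i - 1 edges; summing gives V - C = 19 - 5 = 14)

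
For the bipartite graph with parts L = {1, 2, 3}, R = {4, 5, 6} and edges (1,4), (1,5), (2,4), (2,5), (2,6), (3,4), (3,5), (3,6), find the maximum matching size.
3 (matching: (1,5), (2,6), (3,4); upper bound min(|L|,|R|) = min(3,3) = 3)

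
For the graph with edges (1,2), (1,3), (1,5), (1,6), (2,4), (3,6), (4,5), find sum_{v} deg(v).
14 (handshake: sum of degrees = 2|E| = 2 x 7 = 14)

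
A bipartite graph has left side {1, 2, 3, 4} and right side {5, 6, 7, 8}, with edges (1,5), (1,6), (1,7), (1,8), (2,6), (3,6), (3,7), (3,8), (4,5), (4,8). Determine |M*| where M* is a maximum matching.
4 (matching: (1,8), (2,6), (3,7), (4,5); upper bound min(|L|,|R|) = min(4,4) = 4)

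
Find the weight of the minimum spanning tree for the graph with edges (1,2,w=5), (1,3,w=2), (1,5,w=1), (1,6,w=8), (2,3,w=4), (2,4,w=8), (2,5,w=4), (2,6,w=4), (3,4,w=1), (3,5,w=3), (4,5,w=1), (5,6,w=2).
9 (MST edges: (1,5,w=1), (2,6,w=4), (3,4,w=1), (4,5,w=1), (5,6,w=2); sum of weights 1 + 4 + 1 + 1 + 2 = 9)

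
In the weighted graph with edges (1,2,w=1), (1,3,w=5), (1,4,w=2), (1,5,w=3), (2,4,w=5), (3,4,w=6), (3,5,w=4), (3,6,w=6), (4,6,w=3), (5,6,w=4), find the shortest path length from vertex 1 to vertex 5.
3 (path: 1 -> 5; weights 3 = 3)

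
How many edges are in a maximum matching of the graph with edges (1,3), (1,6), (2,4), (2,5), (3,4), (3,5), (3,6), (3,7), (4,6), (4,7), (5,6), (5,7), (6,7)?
3 (matching: (1,6), (2,5), (4,7); upper bound floor(n/2) = floor(7/2) = 3)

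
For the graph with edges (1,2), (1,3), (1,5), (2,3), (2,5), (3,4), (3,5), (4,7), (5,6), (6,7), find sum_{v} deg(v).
20 (handshake: sum of degrees = 2|E| = 2 x 10 = 20)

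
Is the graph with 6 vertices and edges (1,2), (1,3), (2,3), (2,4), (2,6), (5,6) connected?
Yes (BFS from 1 visits [1, 2, 3, 4, 6, 5] — all 6 vertices reached)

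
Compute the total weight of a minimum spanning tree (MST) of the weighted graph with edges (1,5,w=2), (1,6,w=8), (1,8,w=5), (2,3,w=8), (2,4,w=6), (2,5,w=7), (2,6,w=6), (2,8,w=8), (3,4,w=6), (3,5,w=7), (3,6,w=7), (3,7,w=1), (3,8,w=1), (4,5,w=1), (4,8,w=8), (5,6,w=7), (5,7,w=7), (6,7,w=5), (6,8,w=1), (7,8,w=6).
17 (MST edges: (1,5,w=2), (1,8,w=5), (2,4,w=6), (3,7,w=1), (3,8,w=1), (4,5,w=1), (6,8,w=1); sum of weights 2 + 5 + 6 + 1 + 1 + 1 + 1 = 17)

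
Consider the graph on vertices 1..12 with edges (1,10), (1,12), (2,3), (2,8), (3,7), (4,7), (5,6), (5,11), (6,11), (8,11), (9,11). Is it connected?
No, it has 2 components: {1, 10, 12}, {2, 3, 4, 5, 6, 7, 8, 9, 11}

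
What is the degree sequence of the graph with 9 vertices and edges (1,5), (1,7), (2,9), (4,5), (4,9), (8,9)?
[3, 2, 2, 2, 1, 1, 1, 0, 0] (degrees: deg(1)=2, deg(2)=1, deg(3)=0, deg(4)=2, deg(5)=2, deg(6)=0, deg(7)=1, deg(8)=1, deg(9)=3)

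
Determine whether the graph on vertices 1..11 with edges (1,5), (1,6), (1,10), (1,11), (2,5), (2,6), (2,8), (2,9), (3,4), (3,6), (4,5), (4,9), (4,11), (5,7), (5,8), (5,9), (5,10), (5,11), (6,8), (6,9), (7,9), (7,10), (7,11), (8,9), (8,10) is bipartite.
No (odd cycle of length 3: 11 -> 1 -> 5 -> 11)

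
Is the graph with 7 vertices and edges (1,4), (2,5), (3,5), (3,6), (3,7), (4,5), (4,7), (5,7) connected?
Yes (BFS from 1 visits [1, 4, 5, 7, 2, 3, 6] — all 7 vertices reached)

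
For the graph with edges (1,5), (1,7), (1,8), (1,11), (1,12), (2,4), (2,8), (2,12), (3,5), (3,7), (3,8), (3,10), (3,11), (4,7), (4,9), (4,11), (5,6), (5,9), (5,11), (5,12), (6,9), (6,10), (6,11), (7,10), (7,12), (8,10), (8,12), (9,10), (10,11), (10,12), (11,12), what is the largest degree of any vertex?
7 (attained at vertices 10, 11, 12)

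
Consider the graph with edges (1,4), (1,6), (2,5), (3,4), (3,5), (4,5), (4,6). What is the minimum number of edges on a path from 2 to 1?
3 (path: 2 -> 5 -> 4 -> 1, 3 edges)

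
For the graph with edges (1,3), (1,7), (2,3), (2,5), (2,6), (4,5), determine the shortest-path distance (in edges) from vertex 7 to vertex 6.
4 (path: 7 -> 1 -> 3 -> 2 -> 6, 4 edges)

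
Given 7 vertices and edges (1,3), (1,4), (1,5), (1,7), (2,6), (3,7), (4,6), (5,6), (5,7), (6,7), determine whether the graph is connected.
Yes (BFS from 1 visits [1, 3, 4, 5, 7, 6, 2] — all 7 vertices reached)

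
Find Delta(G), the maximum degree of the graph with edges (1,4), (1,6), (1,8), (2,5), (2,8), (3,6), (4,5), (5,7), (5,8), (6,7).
4 (attained at vertex 5)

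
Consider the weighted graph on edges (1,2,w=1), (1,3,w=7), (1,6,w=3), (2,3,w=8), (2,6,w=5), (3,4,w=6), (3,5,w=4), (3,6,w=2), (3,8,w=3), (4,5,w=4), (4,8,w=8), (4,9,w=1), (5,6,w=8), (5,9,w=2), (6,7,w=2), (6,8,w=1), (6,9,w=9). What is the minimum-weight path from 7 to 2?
6 (path: 7 -> 6 -> 1 -> 2; weights 2 + 3 + 1 = 6)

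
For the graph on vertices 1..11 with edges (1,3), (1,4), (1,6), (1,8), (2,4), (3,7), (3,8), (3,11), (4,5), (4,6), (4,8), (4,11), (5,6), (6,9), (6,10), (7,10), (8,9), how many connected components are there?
1 (components: {1, 2, 3, 4, 5, 6, 7, 8, 9, 10, 11})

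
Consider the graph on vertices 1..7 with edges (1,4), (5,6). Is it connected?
No, it has 5 components: {1, 4}, {2}, {3}, {5, 6}, {7}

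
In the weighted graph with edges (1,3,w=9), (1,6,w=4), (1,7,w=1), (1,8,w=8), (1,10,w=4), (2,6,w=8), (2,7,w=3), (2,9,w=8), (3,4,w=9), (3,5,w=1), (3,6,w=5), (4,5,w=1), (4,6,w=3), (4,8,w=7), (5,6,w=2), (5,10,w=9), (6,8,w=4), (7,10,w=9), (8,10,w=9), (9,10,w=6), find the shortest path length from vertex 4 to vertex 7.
8 (path: 4 -> 6 -> 1 -> 7; weights 3 + 4 + 1 = 8)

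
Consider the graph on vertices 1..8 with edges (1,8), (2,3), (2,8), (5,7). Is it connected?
No, it has 4 components: {1, 2, 3, 8}, {4}, {5, 7}, {6}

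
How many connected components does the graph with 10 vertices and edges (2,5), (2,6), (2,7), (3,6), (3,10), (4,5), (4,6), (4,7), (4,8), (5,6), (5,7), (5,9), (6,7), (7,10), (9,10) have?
2 (components: {1}, {2, 3, 4, 5, 6, 7, 8, 9, 10})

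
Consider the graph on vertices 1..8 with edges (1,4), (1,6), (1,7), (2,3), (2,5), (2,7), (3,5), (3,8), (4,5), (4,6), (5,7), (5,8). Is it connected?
Yes (BFS from 1 visits [1, 4, 6, 7, 5, 2, 3, 8] — all 8 vertices reached)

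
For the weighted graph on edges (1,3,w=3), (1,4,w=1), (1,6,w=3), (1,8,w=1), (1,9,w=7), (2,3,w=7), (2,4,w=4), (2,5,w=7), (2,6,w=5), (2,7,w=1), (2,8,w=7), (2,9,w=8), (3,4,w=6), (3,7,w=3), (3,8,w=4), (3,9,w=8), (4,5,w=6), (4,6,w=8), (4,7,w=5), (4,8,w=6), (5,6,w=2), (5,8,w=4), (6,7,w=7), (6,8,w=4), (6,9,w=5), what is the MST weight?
19 (MST edges: (1,3,w=3), (1,4,w=1), (1,6,w=3), (1,8,w=1), (2,7,w=1), (3,7,w=3), (5,6,w=2), (6,9,w=5); sum of weights 3 + 1 + 3 + 1 + 1 + 3 + 2 + 5 = 19)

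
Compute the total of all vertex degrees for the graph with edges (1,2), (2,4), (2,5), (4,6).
8 (handshake: sum of degrees = 2|E| = 2 x 4 = 8)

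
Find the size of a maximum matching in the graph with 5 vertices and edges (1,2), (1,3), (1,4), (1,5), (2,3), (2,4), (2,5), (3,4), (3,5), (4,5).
2 (matching: (1,4), (2,5); upper bound floor(n/2) = floor(5/2) = 2)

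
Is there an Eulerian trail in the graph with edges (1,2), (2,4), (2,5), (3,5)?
No (4 vertices have odd degree: {1, 2, 3, 4}; Eulerian path requires 0 or 2)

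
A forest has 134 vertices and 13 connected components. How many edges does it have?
121 (Each of the 13 component trees on V_i vertices has V_i - 1 edges; summing gives V - C = 134 - 13 = 121)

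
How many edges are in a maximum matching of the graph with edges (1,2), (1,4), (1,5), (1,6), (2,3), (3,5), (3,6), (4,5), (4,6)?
3 (matching: (1,6), (2,3), (4,5); upper bound floor(n/2) = floor(6/2) = 3)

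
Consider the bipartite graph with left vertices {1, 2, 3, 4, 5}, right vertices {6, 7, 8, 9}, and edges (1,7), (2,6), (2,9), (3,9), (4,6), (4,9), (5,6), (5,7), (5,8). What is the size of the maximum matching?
4 (matching: (1,7), (2,9), (4,6), (5,8); upper bound min(|L|,|R|) = min(5,4) = 4)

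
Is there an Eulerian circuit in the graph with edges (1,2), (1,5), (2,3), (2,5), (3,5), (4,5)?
No (2 vertices have odd degree: {2, 4}; Eulerian circuit requires 0)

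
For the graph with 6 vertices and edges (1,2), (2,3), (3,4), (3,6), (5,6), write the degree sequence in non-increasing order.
[3, 2, 2, 1, 1, 1] (degrees: deg(1)=1, deg(2)=2, deg(3)=3, deg(4)=1, deg(5)=1, deg(6)=2)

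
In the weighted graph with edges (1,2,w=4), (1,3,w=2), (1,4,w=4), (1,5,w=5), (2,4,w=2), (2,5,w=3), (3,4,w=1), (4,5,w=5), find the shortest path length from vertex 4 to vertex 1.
3 (path: 4 -> 3 -> 1; weights 1 + 2 = 3)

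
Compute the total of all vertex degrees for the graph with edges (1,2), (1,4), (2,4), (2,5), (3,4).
10 (handshake: sum of degrees = 2|E| = 2 x 5 = 10)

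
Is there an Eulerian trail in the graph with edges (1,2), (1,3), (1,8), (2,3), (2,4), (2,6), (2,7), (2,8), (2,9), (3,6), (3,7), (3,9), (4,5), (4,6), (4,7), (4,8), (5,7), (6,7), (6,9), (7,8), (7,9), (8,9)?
No (8 vertices have odd degree: {1, 2, 3, 4, 6, 7, 8, 9}; Eulerian path requires 0 or 2)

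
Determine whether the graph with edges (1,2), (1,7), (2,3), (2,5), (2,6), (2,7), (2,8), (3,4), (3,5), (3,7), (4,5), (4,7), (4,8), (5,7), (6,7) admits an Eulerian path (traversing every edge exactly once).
Yes — and in fact it has an Eulerian circuit (the graph is connected and all 8 vertices have even degree)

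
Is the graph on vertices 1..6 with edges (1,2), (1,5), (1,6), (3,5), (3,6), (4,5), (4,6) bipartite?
Yes. Partition: {1, 3, 4}, {2, 5, 6}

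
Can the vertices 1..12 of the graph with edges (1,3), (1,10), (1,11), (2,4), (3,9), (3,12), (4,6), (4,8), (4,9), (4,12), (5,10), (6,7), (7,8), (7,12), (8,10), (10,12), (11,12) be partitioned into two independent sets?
Yes. Partition: {1, 2, 5, 6, 8, 9, 12}, {3, 4, 7, 10, 11}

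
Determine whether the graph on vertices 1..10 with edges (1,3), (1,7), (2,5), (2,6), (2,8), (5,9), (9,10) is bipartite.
Yes. Partition: {1, 2, 4, 9}, {3, 5, 6, 7, 8, 10}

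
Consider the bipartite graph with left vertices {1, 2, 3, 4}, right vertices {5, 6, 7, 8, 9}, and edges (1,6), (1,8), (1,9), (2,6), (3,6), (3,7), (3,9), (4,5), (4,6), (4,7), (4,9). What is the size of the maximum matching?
4 (matching: (1,8), (2,6), (3,9), (4,7); upper bound min(|L|,|R|) = min(4,5) = 4)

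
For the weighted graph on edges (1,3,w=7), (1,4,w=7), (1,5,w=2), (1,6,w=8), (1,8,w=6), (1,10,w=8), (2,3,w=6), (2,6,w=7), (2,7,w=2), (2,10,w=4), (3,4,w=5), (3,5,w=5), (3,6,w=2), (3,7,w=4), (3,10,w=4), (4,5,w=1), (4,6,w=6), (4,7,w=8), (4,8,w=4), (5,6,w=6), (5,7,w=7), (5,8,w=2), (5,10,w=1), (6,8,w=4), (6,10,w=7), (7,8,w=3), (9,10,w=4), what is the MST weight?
21 (MST edges: (1,5,w=2), (2,7,w=2), (3,6,w=2), (3,7,w=4), (4,5,w=1), (5,8,w=2), (5,10,w=1), (7,8,w=3), (9,10,w=4); sum of weights 2 + 2 + 2 + 4 + 1 + 2 + 1 + 3 + 4 = 21)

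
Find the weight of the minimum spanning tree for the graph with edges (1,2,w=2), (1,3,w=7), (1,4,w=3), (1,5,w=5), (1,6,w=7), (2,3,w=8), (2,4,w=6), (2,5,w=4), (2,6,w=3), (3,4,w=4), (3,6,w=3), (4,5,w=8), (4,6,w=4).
15 (MST edges: (1,2,w=2), (1,4,w=3), (2,5,w=4), (2,6,w=3), (3,6,w=3); sum of weights 2 + 3 + 4 + 3 + 3 = 15)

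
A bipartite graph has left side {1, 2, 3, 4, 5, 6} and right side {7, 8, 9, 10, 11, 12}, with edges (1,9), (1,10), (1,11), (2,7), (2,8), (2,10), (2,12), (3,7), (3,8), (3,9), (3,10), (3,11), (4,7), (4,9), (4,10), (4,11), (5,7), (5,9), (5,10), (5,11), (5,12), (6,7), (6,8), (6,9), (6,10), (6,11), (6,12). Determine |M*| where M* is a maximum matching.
6 (matching: (1,11), (2,12), (3,10), (4,9), (5,7), (6,8); upper bound min(|L|,|R|) = min(6,6) = 6)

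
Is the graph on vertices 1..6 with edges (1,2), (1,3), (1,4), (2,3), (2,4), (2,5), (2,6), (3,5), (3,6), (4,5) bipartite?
No (odd cycle of length 3: 2 -> 1 -> 4 -> 2)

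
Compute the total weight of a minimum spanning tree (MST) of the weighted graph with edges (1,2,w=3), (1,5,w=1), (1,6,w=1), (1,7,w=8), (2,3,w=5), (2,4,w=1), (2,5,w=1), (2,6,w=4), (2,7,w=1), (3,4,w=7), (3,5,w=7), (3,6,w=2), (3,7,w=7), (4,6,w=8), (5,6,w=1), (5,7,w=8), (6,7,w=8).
7 (MST edges: (1,5,w=1), (1,6,w=1), (2,4,w=1), (2,5,w=1), (2,7,w=1), (3,6,w=2); sum of weights 1 + 1 + 1 + 1 + 1 + 2 = 7)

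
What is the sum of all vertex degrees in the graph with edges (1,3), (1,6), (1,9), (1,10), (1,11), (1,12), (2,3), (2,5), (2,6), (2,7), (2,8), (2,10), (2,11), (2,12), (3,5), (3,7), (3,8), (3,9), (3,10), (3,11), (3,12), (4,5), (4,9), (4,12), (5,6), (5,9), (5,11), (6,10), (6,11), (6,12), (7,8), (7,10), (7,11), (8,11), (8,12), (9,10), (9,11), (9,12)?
76 (handshake: sum of degrees = 2|E| = 2 x 38 = 76)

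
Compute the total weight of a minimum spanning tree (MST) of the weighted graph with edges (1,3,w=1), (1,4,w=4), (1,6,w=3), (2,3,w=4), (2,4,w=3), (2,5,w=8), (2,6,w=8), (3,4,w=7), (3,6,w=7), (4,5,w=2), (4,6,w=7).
13 (MST edges: (1,3,w=1), (1,4,w=4), (1,6,w=3), (2,4,w=3), (4,5,w=2); sum of weights 1 + 4 + 3 + 3 + 2 = 13)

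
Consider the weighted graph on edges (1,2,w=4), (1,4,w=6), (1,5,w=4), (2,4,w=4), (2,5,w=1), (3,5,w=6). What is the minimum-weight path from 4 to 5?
5 (path: 4 -> 2 -> 5; weights 4 + 1 = 5)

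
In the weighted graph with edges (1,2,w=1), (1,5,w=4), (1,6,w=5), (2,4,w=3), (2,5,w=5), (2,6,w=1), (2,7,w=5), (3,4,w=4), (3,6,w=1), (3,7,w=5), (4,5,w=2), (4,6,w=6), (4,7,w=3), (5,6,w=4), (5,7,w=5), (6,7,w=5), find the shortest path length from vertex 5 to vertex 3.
5 (path: 5 -> 6 -> 3; weights 4 + 1 = 5)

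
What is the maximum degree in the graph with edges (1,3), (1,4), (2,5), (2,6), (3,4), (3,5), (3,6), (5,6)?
4 (attained at vertex 3)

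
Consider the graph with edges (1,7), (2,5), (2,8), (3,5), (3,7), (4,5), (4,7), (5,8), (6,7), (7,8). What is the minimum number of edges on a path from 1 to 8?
2 (path: 1 -> 7 -> 8, 2 edges)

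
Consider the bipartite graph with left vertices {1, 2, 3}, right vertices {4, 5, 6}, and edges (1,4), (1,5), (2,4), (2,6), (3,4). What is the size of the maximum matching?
3 (matching: (1,5), (2,6), (3,4); upper bound min(|L|,|R|) = min(3,3) = 3)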